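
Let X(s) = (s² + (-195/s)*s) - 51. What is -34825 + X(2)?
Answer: -35067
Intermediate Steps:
X(s) = -246 + s² (X(s) = (s² - 195) - 51 = (-195 + s²) - 51 = -246 + s²)
-34825 + X(2) = -34825 + (-246 + 2²) = -34825 + (-246 + 4) = -34825 - 242 = -35067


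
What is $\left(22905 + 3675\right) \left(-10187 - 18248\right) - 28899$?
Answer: $-755831199$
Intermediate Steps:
$\left(22905 + 3675\right) \left(-10187 - 18248\right) - 28899 = 26580 \left(-28435\right) - 28899 = -755802300 - 28899 = -755831199$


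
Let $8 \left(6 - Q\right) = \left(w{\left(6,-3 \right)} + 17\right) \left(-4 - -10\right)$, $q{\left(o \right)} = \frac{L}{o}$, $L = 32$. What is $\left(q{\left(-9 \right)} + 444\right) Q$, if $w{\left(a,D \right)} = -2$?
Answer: $- \frac{6937}{3} \approx -2312.3$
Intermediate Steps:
$q{\left(o \right)} = \frac{32}{o}$
$Q = - \frac{21}{4}$ ($Q = 6 - \frac{\left(-2 + 17\right) \left(-4 - -10\right)}{8} = 6 - \frac{15 \left(-4 + 10\right)}{8} = 6 - \frac{15 \cdot 6}{8} = 6 - \frac{45}{4} = - \frac{21}{4} \approx -5.25$)
$\left(q{\left(-9 \right)} + 444\right) Q = \left(\frac{32}{-9} + 444\right) \left(- \frac{21}{4}\right) = \left(32 \left(- \frac{1}{9}\right) + 444\right) \left(- \frac{21}{4}\right) = \left(- \frac{32}{9} + 444\right) \left(- \frac{21}{4}\right) = \frac{3964}{9} \left(- \frac{21}{4}\right) = - \frac{6937}{3}$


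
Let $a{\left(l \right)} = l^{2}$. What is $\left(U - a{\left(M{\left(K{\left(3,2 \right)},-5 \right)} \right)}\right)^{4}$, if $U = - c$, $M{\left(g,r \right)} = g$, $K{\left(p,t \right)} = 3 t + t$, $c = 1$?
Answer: $17850625$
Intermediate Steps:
$K{\left(p,t \right)} = 4 t$
$U = -1$ ($U = \left(-1\right) 1 = -1$)
$\left(U - a{\left(M{\left(K{\left(3,2 \right)},-5 \right)} \right)}\right)^{4} = \left(-1 - \left(4 \cdot 2\right)^{2}\right)^{4} = \left(-1 - 8^{2}\right)^{4} = \left(-1 - 64\right)^{4} = \left(-65\right)^{4} = 17850625$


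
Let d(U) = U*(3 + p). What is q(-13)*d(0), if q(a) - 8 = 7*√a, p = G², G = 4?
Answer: 0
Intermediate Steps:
p = 16 (p = 4² = 16)
d(U) = 19*U (d(U) = U*(3 + 16) = U*19 = 19*U)
q(a) = 8 + 7*√a
q(-13)*d(0) = (8 + 7*√(-13))*(19*0) = (8 + 7*(I*√13))*0 = (8 + 7*I*√13)*0 = 0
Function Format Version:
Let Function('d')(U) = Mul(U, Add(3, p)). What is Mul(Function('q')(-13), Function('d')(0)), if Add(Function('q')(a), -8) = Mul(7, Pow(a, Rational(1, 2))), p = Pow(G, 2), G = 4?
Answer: 0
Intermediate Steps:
p = 16 (p = Pow(4, 2) = 16)
Function('d')(U) = Mul(19, U) (Function('d')(U) = Mul(U, Add(3, 16)) = Mul(U, 19) = Mul(19, U))
Function('q')(a) = Add(8, Mul(7, Pow(a, Rational(1, 2))))
Mul(Function('q')(-13), Function('d')(0)) = Mul(Add(8, Mul(7, Pow(-13, Rational(1, 2)))), Mul(19, 0)) = Mul(Add(8, Mul(7, Mul(I, Pow(13, Rational(1, 2))))), 0) = Mul(Add(8, Mul(7, I, Pow(13, Rational(1, 2)))), 0) = 0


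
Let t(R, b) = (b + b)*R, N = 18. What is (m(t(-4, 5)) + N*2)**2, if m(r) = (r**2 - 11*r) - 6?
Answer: 4284900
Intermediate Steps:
t(R, b) = 2*R*b (t(R, b) = (2*b)*R = 2*R*b)
m(r) = -6 + r**2 - 11*r
(m(t(-4, 5)) + N*2)**2 = ((-6 + (2*(-4)*5)**2 - 22*(-4)*5) + 18*2)**2 = ((-6 + (-40)**2 - 11*(-40)) + 36)**2 = ((-6 + 1600 + 440) + 36)**2 = (2034 + 36)**2 = 2070**2 = 4284900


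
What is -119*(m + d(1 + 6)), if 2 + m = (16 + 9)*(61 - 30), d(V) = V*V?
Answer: -97818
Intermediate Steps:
d(V) = V²
m = 773 (m = -2 + (16 + 9)*(61 - 30) = -2 + 25*31 = -2 + 775 = 773)
-119*(m + d(1 + 6)) = -119*(773 + (1 + 6)²) = -119*(773 + 7²) = -119*(773 + 49) = -119*822 = -97818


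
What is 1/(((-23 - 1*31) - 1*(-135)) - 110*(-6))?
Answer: 1/741 ≈ 0.0013495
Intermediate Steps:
1/(((-23 - 1*31) - 1*(-135)) - 110*(-6)) = 1/(((-23 - 31) + 135) + 660) = 1/((-54 + 135) + 660) = 1/(81 + 660) = 1/741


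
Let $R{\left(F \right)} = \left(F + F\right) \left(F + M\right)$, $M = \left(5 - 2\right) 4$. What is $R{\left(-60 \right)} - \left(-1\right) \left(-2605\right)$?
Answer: $3155$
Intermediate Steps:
$M = 12$ ($M = \left(5 - 2\right) 4 = 3 \cdot 4 = 12$)
$R{\left(F \right)} = 2 F \left(12 + F\right)$ ($R{\left(F \right)} = \left(F + F\right) \left(F + 12\right) = 2 F \left(12 + F\right)$)
$R{\left(-60 \right)} - \left(-1\right) \left(-2605\right) = 2 \left(-60\right) \left(12 - 60\right) - \left(-1\right) \left(-2605\right) = 2 \left(-60\right) \left(-48\right) - 2605 = 5760 - 2605 = 3155$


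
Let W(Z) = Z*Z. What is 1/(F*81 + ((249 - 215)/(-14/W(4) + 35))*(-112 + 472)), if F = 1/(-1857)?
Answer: 56329/20201703 ≈ 0.0027883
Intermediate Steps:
F = -1/1857 ≈ -0.00053850
W(Z) = Z²
1/(F*81 + ((249 - 215)/(-14/W(4) + 35))*(-112 + 472)) = 1/(-1/1857*81 + ((249 - 215)/(-14/(4²) + 35))*(-112 + 472)) = 1/(-27/619 + (34/(-14/16 + 35))*360) = 1/(-27/619 + (34/(-14*1/16 + 35))*360) = 1/(-27/619 + (34/(-7/8 + 35))*360) = 1/(-27/619 + (34/(273/8))*360) = 1/(-27/619 + (34*(8/273))*360) = 1/(-27/619 + (272/273)*360) = 1/(-27/619 + 32640/91) = 1/(20201703/56329) = 56329/20201703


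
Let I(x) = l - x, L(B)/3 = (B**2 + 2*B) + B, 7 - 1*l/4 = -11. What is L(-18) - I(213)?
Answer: 951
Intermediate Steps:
l = 72 (l = 28 - 4*(-11) = 28 + 44 = 72)
L(B) = 3*B**2 + 9*B (L(B) = 3*((B**2 + 2*B) + B) = 3*(B**2 + 3*B) = 3*B**2 + 9*B)
I(x) = 72 - x
L(-18) - I(213) = 3*(-18)*(3 - 18) - (72 - 1*213) = 3*(-18)*(-15) - (72 - 213) = 810 - 1*(-141) = 810 + 141 = 951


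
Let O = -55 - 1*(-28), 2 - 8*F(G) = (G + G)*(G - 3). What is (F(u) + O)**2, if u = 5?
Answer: 13689/16 ≈ 855.56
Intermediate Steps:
F(G) = 1/4 - G*(-3 + G)/4 (F(G) = 1/4 - (G + G)*(G - 3)/8 = 1/4 - 2*G*(-3 + G)/8 = 1/4 - G*(-3 + G)/4)
O = -27 (O = -55 + 28 = -27)
(F(u) + O)**2 = ((1/4 - 1/4*5**2 + (3/4)*5) - 27)**2 = ((1/4 - 1/4*25 + 15/4) - 27)**2 = ((1/4 - 25/4 + 15/4) - 27)**2 = (-9/4 - 27)**2 = (-117/4)**2 = 13689/16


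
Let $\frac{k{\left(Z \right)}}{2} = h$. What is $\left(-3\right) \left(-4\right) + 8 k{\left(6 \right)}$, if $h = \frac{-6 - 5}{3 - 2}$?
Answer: $-164$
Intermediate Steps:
$h = -11$ ($h = - \frac{11}{1} = \left(-11\right) 1 = -11$)
$k{\left(Z \right)} = -22$ ($k{\left(Z \right)} = 2 \left(-11\right) = -22$)
$\left(-3\right) \left(-4\right) + 8 k{\left(6 \right)} = \left(-3\right) \left(-4\right) + 8 \left(-22\right) = 12 - 176 = -164$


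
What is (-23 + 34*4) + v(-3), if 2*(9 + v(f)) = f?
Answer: 205/2 ≈ 102.50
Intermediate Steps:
v(f) = -9 + f/2
(-23 + 34*4) + v(-3) = (-23 + 34*4) + (-9 + (1/2)*(-3)) = (-23 + 136) + (-9 - 3/2) = 113 - 21/2 = 205/2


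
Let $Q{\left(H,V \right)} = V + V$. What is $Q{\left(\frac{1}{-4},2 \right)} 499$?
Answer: $1996$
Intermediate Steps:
$Q{\left(H,V \right)} = 2 V$
$Q{\left(\frac{1}{-4},2 \right)} 499 = 2 \cdot 2 \cdot 499 = 4 \cdot 499 = 1996$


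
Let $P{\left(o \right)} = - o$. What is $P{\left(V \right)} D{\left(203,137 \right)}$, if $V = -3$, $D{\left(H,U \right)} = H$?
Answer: $609$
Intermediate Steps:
$P{\left(V \right)} D{\left(203,137 \right)} = \left(-1\right) \left(-3\right) 203 = 3 \cdot 203 = 609$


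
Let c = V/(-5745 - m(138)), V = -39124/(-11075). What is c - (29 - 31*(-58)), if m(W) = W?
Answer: -119036808199/65154225 ≈ -1827.0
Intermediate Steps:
V = 39124/11075 (V = -39124*(-1/11075) = 39124/11075 ≈ 3.5326)
c = -39124/65154225 (c = 39124/(11075*(-5745 - 1*138)) = 39124/(11075*(-5745 - 138)) = (39124/11075)/(-5883) = (39124/11075)*(-1/5883) = -39124/65154225 ≈ -0.00060048)
c - (29 - 31*(-58)) = -39124/65154225 - (29 - 31*(-58)) = -39124/65154225 - (29 + 1798) = -39124/65154225 - 1*1827 = -39124/65154225 - 1827 = -119036808199/65154225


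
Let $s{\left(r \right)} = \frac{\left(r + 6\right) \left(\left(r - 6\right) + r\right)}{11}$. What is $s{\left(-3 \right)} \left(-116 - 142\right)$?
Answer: $\frac{9288}{11} \approx 844.36$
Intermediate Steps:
$s{\left(r \right)} = \frac{\left(-6 + 2 r\right) \left(6 + r\right)}{11}$ ($s{\left(r \right)} = \left(6 + r\right) \left(\left(-6 + r\right) + r\right) \frac{1}{11} = \left(6 + r\right) \left(-6 + 2 r\right) \frac{1}{11} = \left(-6 + 2 r\right) \left(6 + r\right) \frac{1}{11} = \frac{\left(-6 + 2 r\right) \left(6 + r\right)}{11}$)
$s{\left(-3 \right)} \left(-116 - 142\right) = \left(- \frac{36}{11} + \frac{2 \left(-3\right)^{2}}{11} + \frac{6}{11} \left(-3\right)\right) \left(-116 - 142\right) = \left(- \frac{36}{11} + \frac{2}{11} \cdot 9 - \frac{18}{11}\right) \left(-258\right) = \left(- \frac{36}{11} + \frac{18}{11} - \frac{18}{11}\right) \left(-258\right) = \left(- \frac{36}{11}\right) \left(-258\right) = \frac{9288}{11}$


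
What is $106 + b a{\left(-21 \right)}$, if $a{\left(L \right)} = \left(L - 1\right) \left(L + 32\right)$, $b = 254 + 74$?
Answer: $-79270$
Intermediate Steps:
$b = 328$
$a{\left(L \right)} = \left(-1 + L\right) \left(32 + L\right)$
$106 + b a{\left(-21 \right)} = 106 + 328 \left(-32 + \left(-21\right)^{2} + 31 \left(-21\right)\right) = 106 + 328 \left(-32 + 441 - 651\right) = 106 + 328 \left(-242\right) = 106 - 79376 = -79270$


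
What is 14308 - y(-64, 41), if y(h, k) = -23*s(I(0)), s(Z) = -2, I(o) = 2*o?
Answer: 14262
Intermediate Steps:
y(h, k) = 46 (y(h, k) = -23*(-2) = 46)
14308 - y(-64, 41) = 14308 - 1*46 = 14308 - 46 = 14262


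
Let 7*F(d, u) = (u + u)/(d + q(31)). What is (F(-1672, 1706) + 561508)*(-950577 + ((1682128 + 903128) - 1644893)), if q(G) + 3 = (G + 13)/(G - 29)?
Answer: -66362458570384/11571 ≈ -5.7352e+9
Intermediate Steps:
q(G) = -3 + (13 + G)/(-29 + G) (q(G) = -3 + (G + 13)/(G - 29) = -3 + (13 + G)/(-29 + G))
F(d, u) = 2*u/(7*(19 + d)) (F(d, u) = ((u + u)/(d + 2*(50 - 1*31)/(-29 + 31)))/7 = ((2*u)/(d + 2*(50 - 31)/2))/7 = ((2*u)/(d + 2*(1/2)*19))/7 = ((2*u)/(d + 19))/7 = ((2*u)/(19 + d))/7 = (2*u/(19 + d))/7 = 2*u/(7*(19 + d)))
(F(-1672, 1706) + 561508)*(-950577 + ((1682128 + 903128) - 1644893)) = ((2/7)*1706/(19 - 1672) + 561508)*(-950577 + ((1682128 + 903128) - 1644893)) = ((2/7)*1706/(-1653) + 561508)*(-950577 + (2585256 - 1644893)) = ((2/7)*1706*(-1/1653) + 561508)*(-950577 + 940363) = (-3412/11571 + 561508)*(-10214) = (6497205656/11571)*(-10214) = -66362458570384/11571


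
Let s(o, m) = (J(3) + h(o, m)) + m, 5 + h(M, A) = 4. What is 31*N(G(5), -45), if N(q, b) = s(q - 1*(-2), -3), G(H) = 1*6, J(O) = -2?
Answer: -186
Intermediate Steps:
G(H) = 6
h(M, A) = -1 (h(M, A) = -5 + 4 = -1)
s(o, m) = -3 + m (s(o, m) = (-2 - 1) + m = -3 + m)
N(q, b) = -6 (N(q, b) = -3 - 3 = -6)
31*N(G(5), -45) = 31*(-6) = -186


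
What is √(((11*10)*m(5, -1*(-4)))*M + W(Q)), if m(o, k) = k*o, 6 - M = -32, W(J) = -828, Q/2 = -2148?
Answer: 2*√20693 ≈ 287.70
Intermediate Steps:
Q = -4296 (Q = 2*(-2148) = -4296)
M = 38 (M = 6 - 1*(-32) = 6 + 32 = 38)
√(((11*10)*m(5, -1*(-4)))*M + W(Q)) = √(((11*10)*(-1*(-4)*5))*38 - 828) = √((110*(4*5))*38 - 828) = √((110*20)*38 - 828) = √(2200*38 - 828) = √(83600 - 828) = √82772 = 2*√20693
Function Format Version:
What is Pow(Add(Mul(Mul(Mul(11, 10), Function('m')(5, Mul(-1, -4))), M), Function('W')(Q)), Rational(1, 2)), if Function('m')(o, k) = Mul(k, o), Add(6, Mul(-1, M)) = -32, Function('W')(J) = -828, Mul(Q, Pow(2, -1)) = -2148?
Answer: Mul(2, Pow(20693, Rational(1, 2))) ≈ 287.70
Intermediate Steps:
Q = -4296 (Q = Mul(2, -2148) = -4296)
M = 38 (M = Add(6, Mul(-1, -32)) = Add(6, 32) = 38)
Pow(Add(Mul(Mul(Mul(11, 10), Function('m')(5, Mul(-1, -4))), M), Function('W')(Q)), Rational(1, 2)) = Pow(Add(Mul(Mul(Mul(11, 10), Mul(Mul(-1, -4), 5)), 38), -828), Rational(1, 2)) = Pow(Add(Mul(Mul(110, Mul(4, 5)), 38), -828), Rational(1, 2)) = Pow(Add(Mul(Mul(110, 20), 38), -828), Rational(1, 2)) = Pow(Add(Mul(2200, 38), -828), Rational(1, 2)) = Pow(Add(83600, -828), Rational(1, 2)) = Pow(82772, Rational(1, 2)) = Mul(2, Pow(20693, Rational(1, 2)))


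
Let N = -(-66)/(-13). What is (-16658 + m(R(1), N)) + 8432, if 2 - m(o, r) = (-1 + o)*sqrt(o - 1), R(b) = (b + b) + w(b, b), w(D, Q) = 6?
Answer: -8224 - 7*sqrt(7) ≈ -8242.5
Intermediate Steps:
R(b) = 6 + 2*b (R(b) = (b + b) + 6 = 2*b + 6 = 6 + 2*b)
N = -66/13 (N = -(-66)*(-1)/13 = -6*11/13 = -66/13 ≈ -5.0769)
m(o, r) = 2 - (-1 + o)**(3/2) (m(o, r) = 2 - (-1 + o)*sqrt(o - 1) = 2 - (-1 + o)*sqrt(-1 + o) = 2 - (-1 + o)**(3/2))
(-16658 + m(R(1), N)) + 8432 = (-16658 + (2 - (-1 + (6 + 2*1))**(3/2))) + 8432 = (-16658 + (2 - (-1 + (6 + 2))**(3/2))) + 8432 = (-16658 + (2 - (-1 + 8)**(3/2))) + 8432 = (-16658 + (2 - 7**(3/2))) + 8432 = (-16658 + (2 - 7*sqrt(7))) + 8432 = (-16656 - 7*sqrt(7)) + 8432 = -8224 - 7*sqrt(7)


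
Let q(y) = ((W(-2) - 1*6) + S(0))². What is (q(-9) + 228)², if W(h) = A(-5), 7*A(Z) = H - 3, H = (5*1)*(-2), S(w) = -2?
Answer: 253860489/2401 ≈ 1.0573e+5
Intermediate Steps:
H = -10 (H = 5*(-2) = -10)
A(Z) = -13/7 (A(Z) = (-10 - 3)/7 = (⅐)*(-13) = -13/7)
W(h) = -13/7
q(y) = 4761/49 (q(y) = ((-13/7 - 1*6) - 2)² = ((-13/7 - 6) - 2)² = (-55/7 - 2)² = (-69/7)² = 4761/49)
(q(-9) + 228)² = (4761/49 + 228)² = (15933/49)² = 253860489/2401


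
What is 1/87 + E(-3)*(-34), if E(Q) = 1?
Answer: -2957/87 ≈ -33.989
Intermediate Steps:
1/87 + E(-3)*(-34) = 1/87 + 1*(-34) = 1/87 - 34 = -2957/87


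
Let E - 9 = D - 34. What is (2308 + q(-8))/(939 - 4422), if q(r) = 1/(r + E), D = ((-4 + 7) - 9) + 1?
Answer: -87703/132354 ≈ -0.66264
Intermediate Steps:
D = -5 (D = (3 - 9) + 1 = -6 + 1 = -5)
E = -30 (E = 9 + (-5 - 34) = 9 - 39 = -30)
q(r) = 1/(-30 + r) (q(r) = 1/(r - 30) = 1/(-30 + r))
(2308 + q(-8))/(939 - 4422) = (2308 + 1/(-30 - 8))/(939 - 4422) = (2308 + 1/(-38))/(-3483) = (2308 - 1/38)*(-1/3483) = (87703/38)*(-1/3483) = -87703/132354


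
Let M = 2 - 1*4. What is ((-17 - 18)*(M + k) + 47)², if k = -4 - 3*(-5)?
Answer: 71824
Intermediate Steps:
M = -2 (M = 2 - 4 = -2)
k = 11 (k = -4 + 15 = 11)
((-17 - 18)*(M + k) + 47)² = ((-17 - 18)*(-2 + 11) + 47)² = (-35*9 + 47)² = (-315 + 47)² = (-268)² = 71824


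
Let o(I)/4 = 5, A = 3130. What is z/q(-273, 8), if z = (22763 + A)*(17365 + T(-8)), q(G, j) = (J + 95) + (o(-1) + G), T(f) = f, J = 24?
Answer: -449424801/134 ≈ -3.3539e+6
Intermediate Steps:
o(I) = 20 (o(I) = 4*5 = 20)
q(G, j) = 139 + G (q(G, j) = (24 + 95) + (20 + G) = 119 + (20 + G) = 139 + G)
z = 449424801 (z = (22763 + 3130)*(17365 - 8) = 25893*17357 = 449424801)
z/q(-273, 8) = 449424801/(139 - 273) = 449424801/(-134) = 449424801*(-1/134) = -449424801/134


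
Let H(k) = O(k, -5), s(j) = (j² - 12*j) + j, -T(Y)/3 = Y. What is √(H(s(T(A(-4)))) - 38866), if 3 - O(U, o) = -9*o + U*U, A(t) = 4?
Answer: 2*I*√28771 ≈ 339.24*I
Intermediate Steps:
T(Y) = -3*Y
s(j) = j² - 11*j
O(U, o) = 3 - U² + 9*o (O(U, o) = 3 - (-9*o + U*U) = 3 - (-9*o + U²) = 3 - (U² - 9*o) = 3 + (-U² + 9*o) = 3 - U² + 9*o)
H(k) = -42 - k² (H(k) = 3 - k² + 9*(-5) = 3 - k² - 45 = -42 - k²)
√(H(s(T(A(-4)))) - 38866) = √((-42 - ((-3*4)*(-11 - 3*4))²) - 38866) = √((-42 - (-12*(-11 - 12))²) - 38866) = √((-42 - (-12*(-23))²) - 38866) = √((-42 - 1*276²) - 38866) = √((-42 - 1*76176) - 38866) = √((-42 - 76176) - 38866) = √(-76218 - 38866) = √(-115084) = 2*I*√28771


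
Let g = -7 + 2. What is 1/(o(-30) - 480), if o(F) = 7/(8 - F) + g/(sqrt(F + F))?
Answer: -114*I/(19*sqrt(15) + 54699*I) ≈ -0.0020841 - 2.8038e-6*I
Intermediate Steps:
g = -5
o(F) = 7/(8 - F) - 5*sqrt(2)/(2*sqrt(F)) (o(F) = 7/(8 - F) - 5/sqrt(F + F) = 7/(8 - F) - 5*sqrt(2)/(2*sqrt(F)))
1/(o(-30) - 480) = 1/((-14*I*sqrt(30) + 40*sqrt(2) - 5*(-30)*sqrt(2))/(2*sqrt(-30)*(-8 - 30)) - 480) = 1/((1/2)*(-I*sqrt(30)/30)*(-14*I*sqrt(30) + 40*sqrt(2) + 150*sqrt(2))/(-38) - 480) = 1/((1/2)*(-I*sqrt(30)/30)*(-1/38)*(-14*I*sqrt(30) + 40*sqrt(2) + 150*sqrt(2)) - 480) = 1/((1/2)*(-I*sqrt(30)/30)*(-1/38)*(190*sqrt(2) - 14*I*sqrt(30)) - 480) = 1/(I*sqrt(30)*(190*sqrt(2) - 14*I*sqrt(30))/2280 - 480) = 1/(-480 + I*sqrt(30)*(190*sqrt(2) - 14*I*sqrt(30))/2280)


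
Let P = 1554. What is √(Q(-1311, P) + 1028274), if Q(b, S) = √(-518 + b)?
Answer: √(1028274 + I*√1829) ≈ 1014.0 + 0.021*I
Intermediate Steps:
√(Q(-1311, P) + 1028274) = √(√(-518 - 1311) + 1028274) = √(√(-1829) + 1028274) = √(I*√1829 + 1028274) = √(1028274 + I*√1829)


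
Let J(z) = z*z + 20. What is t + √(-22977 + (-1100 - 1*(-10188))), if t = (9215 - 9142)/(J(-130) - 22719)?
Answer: -73/5799 + I*√13889 ≈ -0.012588 + 117.85*I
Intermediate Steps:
J(z) = 20 + z² (J(z) = z² + 20 = 20 + z²)
t = -73/5799 (t = (9215 - 9142)/((20 + (-130)²) - 22719) = 73/((20 + 16900) - 22719) = 73/(16920 - 22719) = 73/(-5799) = 73*(-1/5799) = -73/5799 ≈ -0.012588)
t + √(-22977 + (-1100 - 1*(-10188))) = -73/5799 + √(-22977 + (-1100 - 1*(-10188))) = -73/5799 + √(-22977 + (-1100 + 10188)) = -73/5799 + √(-22977 + 9088) = -73/5799 + √(-13889) = -73/5799 + I*√13889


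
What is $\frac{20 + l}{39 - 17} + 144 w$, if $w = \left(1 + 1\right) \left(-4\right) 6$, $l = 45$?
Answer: $- \frac{151999}{22} \approx -6909.0$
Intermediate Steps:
$w = -48$ ($w = 2 \left(-4\right) 6 = \left(-8\right) 6 = -48$)
$\frac{20 + l}{39 - 17} + 144 w = \frac{20 + 45}{39 - 17} + 144 \left(-48\right) = \frac{65}{22} - 6912 = - \frac{151999}{22}$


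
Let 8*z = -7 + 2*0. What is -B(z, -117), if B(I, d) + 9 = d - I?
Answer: 1001/8 ≈ 125.13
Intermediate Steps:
z = -7/8 (z = (-7 + 2*0)/8 = (-7 + 0)/8 = (1/8)*(-7) = -7/8 ≈ -0.87500)
B(I, d) = -9 + d - I (B(I, d) = -9 + (d - I) = -9 + d - I)
-B(z, -117) = -(-9 - 117 - 1*(-7/8)) = -(-9 - 117 + 7/8) = -1*(-1001/8) = 1001/8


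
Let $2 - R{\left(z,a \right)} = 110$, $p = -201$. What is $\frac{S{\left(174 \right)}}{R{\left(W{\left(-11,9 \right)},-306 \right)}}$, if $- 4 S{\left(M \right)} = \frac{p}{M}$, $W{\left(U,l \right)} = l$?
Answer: $- \frac{67}{25056} \approx -0.002674$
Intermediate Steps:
$R{\left(z,a \right)} = -108$ ($R{\left(z,a \right)} = 2 - 110 = -108$)
$S{\left(M \right)} = \frac{201}{4 M}$ ($S{\left(M \right)} = - \frac{\left(-201\right) \frac{1}{M}}{4} = \frac{201}{4 M}$)
$\frac{S{\left(174 \right)}}{R{\left(W{\left(-11,9 \right)},-306 \right)}} = \frac{\frac{201}{4} \cdot \frac{1}{174}}{-108} = \frac{201}{4} \cdot \frac{1}{174} \left(- \frac{1}{108}\right) = \frac{67}{232} \left(- \frac{1}{108}\right) = - \frac{67}{25056}$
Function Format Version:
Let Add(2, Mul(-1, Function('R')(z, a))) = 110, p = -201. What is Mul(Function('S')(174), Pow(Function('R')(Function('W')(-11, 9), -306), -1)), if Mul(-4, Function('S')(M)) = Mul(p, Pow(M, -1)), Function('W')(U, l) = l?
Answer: Rational(-67, 25056) ≈ -0.0026740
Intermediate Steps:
Function('R')(z, a) = -108 (Function('R')(z, a) = Add(2, Mul(-1, 110)) = Add(2, -110) = -108)
Function('S')(M) = Mul(Rational(201, 4), Pow(M, -1)) (Function('S')(M) = Mul(Rational(-1, 4), Mul(-201, Pow(M, -1))) = Mul(Rational(201, 4), Pow(M, -1)))
Mul(Function('S')(174), Pow(Function('R')(Function('W')(-11, 9), -306), -1)) = Mul(Mul(Rational(201, 4), Pow(174, -1)), Pow(-108, -1)) = Mul(Mul(Rational(201, 4), Rational(1, 174)), Rational(-1, 108)) = Mul(Rational(67, 232), Rational(-1, 108)) = Rational(-67, 25056)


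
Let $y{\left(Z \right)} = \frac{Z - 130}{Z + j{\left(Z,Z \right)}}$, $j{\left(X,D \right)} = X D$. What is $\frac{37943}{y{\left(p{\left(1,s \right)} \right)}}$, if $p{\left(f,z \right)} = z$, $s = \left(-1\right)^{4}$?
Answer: $- \frac{75886}{129} \approx -588.26$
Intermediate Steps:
$s = 1$
$j{\left(X,D \right)} = D X$
$y{\left(Z \right)} = \frac{-130 + Z}{Z + Z^{2}}$ ($y{\left(Z \right)} = \frac{Z - 130}{Z + Z Z} = \frac{-130 + Z}{Z + Z^{2}}$)
$\frac{37943}{y{\left(p{\left(1,s \right)} \right)}} = \frac{37943}{1^{-1} \frac{1}{1 + 1} \left(-130 + 1\right)} = \frac{37943}{1 \cdot \frac{1}{2} \left(-129\right)} = \frac{37943}{- \frac{129}{2}} = 37943 \left(- \frac{2}{129}\right) = - \frac{75886}{129}$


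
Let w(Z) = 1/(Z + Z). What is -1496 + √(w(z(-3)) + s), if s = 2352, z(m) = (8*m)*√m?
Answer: -1496 + √(338688 + I*√3)/12 ≈ -1447.5 + 0.00012401*I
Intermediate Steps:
z(m) = 8*m^(3/2)
w(Z) = 1/(2*Z)
-1496 + √(w(z(-3)) + s) = -1496 + √(1/(2*((8*(-3)^(3/2)))) + 2352) = -1496 + √(1/(2*((8*(-3*I*√3)))) + 2352) = -1496 + √(1/(2*((-24*I*√3))) + 2352) = -1496 + √((I*√3/72)/2 + 2352) = -1496 + √(I*√3/144 + 2352) = -1496 + √(2352 + I*√3/144)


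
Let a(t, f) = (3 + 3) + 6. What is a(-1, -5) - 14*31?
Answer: -422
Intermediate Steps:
a(t, f) = 12 (a(t, f) = 6 + 6 = 12)
a(-1, -5) - 14*31 = 12 - 14*31 = 12 - 434 = -422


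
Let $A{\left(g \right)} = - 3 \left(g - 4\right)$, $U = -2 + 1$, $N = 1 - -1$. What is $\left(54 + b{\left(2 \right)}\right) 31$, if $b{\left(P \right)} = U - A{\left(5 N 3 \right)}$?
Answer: $4061$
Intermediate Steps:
$N = 2$ ($N = 1 + 1 = 2$)
$U = -1$
$A{\left(g \right)} = 12 - 3 g$ ($A{\left(g \right)} = - 3 \left(-4 + g\right) = 12 - 3 g$)
$b{\left(P \right)} = 77$ ($b{\left(P \right)} = -1 - \left(12 - 3 \cdot 5 \cdot 2 \cdot 3\right) = -1 - \left(12 - 3 \cdot 10 \cdot 3\right) = -1 - \left(12 - 90\right) = -1 - -78 = -1 + 78 = 77$)
$\left(54 + b{\left(2 \right)}\right) 31 = \left(54 + 77\right) 31 = 131 \cdot 31 = 4061$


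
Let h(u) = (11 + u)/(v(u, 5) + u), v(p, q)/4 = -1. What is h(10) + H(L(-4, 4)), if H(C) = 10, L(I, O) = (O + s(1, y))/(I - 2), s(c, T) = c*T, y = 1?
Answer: 27/2 ≈ 13.500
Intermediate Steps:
v(p, q) = -4 (v(p, q) = 4*(-1) = -4)
s(c, T) = T*c
L(I, O) = (1 + O)/(-2 + I) (L(I, O) = (O + 1*1)/(I - 2) = (O + 1)/(-2 + I) = (1 + O)/(-2 + I))
h(u) = (11 + u)/(-4 + u)
h(10) + H(L(-4, 4)) = (11 + 10)/(-4 + 10) + 10 = 21/6 + 10 = (⅙)*21 + 10 = 7/2 + 10 = 27/2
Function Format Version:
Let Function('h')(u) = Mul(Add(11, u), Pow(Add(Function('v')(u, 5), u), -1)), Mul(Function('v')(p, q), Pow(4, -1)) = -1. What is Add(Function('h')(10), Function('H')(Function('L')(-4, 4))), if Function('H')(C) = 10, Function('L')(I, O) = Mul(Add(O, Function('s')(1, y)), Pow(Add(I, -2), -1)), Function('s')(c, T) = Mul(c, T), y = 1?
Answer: Rational(27, 2) ≈ 13.500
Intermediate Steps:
Function('v')(p, q) = -4 (Function('v')(p, q) = Mul(4, -1) = -4)
Function('s')(c, T) = Mul(T, c)
Function('L')(I, O) = Mul(Pow(Add(-2, I), -1), Add(1, O)) (Function('L')(I, O) = Mul(Add(O, Mul(1, 1)), Pow(Add(I, -2), -1)) = Mul(Add(O, 1), Pow(Add(-2, I), -1)) = Mul(Add(1, O), Pow(Add(-2, I), -1)) = Mul(Pow(Add(-2, I), -1), Add(1, O)))
Function('h')(u) = Mul(Pow(Add(-4, u), -1), Add(11, u)) (Function('h')(u) = Mul(Add(11, u), Pow(Add(-4, u), -1)) = Mul(Pow(Add(-4, u), -1), Add(11, u)))
Add(Function('h')(10), Function('H')(Function('L')(-4, 4))) = Add(Mul(Pow(Add(-4, 10), -1), Add(11, 10)), 10) = Add(Mul(Pow(6, -1), 21), 10) = Add(Mul(Rational(1, 6), 21), 10) = Add(Rational(7, 2), 10) = Rational(27, 2)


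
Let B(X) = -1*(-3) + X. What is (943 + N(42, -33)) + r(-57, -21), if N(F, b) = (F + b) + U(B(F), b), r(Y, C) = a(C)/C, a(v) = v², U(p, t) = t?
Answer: 898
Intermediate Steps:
B(X) = 3 + X
r(Y, C) = C (r(Y, C) = C²/C = C)
N(F, b) = F + 2*b (N(F, b) = (F + b) + b = F + 2*b)
(943 + N(42, -33)) + r(-57, -21) = (943 + (42 + 2*(-33))) - 21 = (943 + (42 - 66)) - 21 = (943 - 24) - 21 = 919 - 21 = 898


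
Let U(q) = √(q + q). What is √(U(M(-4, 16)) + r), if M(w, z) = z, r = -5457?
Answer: √(-5457 + 4*√2) ≈ 73.833*I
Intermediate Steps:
U(q) = √2*√q (U(q) = √(2*q) = √2*√q)
√(U(M(-4, 16)) + r) = √(√2*√16 - 5457) = √(√2*4 - 5457) = √(4*√2 - 5457) = √(-5457 + 4*√2)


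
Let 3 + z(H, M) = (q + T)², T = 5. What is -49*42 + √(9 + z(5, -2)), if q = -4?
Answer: -2058 + √7 ≈ -2055.4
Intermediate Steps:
z(H, M) = -2 (z(H, M) = -3 + (-4 + 5)² = -3 + 1² = -3 + 1 = -2)
-49*42 + √(9 + z(5, -2)) = -49*42 + √(9 - 2) = -2058 + √7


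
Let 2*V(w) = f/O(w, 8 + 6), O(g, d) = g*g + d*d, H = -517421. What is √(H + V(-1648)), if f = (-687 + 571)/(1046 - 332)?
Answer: I*√4864878455283835868733/96964770 ≈ 719.32*I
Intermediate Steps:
O(g, d) = d² + g² (O(g, d) = g² + d² = d² + g²)
f = -58/357 (f = -116/714 = -116*1/714 = -58/357 ≈ -0.16247)
V(w) = -29/(357*(196 + w²)) (V(w) = (-58/(357*((8 + 6)² + w²)))/2 = (-58/(357*(14² + w²)))/2 = (-58/(357*(196 + w²)))/2 = -29/(357*(196 + w²)))
√(H + V(-1648)) = √(-517421 - 29/(69972 + 357*(-1648)²)) = √(-517421 - 29/(69972 + 357*2715904)) = √(-517421 - 29/(69972 + 969577728)) = √(-517421 - 29/969647700) = √(-501716082581729/969647700) = I*√4864878455283835868733/96964770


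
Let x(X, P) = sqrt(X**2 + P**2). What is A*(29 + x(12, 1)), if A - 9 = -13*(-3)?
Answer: 1392 + 48*sqrt(145) ≈ 1970.0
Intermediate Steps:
A = 48 (A = 9 - 13*(-3) = 9 + 39 = 48)
x(X, P) = sqrt(P**2 + X**2)
A*(29 + x(12, 1)) = 48*(29 + sqrt(1**2 + 12**2)) = 48*(29 + sqrt(1 + 144)) = 48*(29 + sqrt(145)) = 1392 + 48*sqrt(145)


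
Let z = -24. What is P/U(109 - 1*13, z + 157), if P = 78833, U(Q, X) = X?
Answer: 78833/133 ≈ 592.73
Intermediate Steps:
P/U(109 - 1*13, z + 157) = 78833/(-24 + 157) = 78833/133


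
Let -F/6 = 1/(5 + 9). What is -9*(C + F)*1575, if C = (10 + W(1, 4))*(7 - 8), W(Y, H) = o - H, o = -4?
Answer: 34425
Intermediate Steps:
F = -3/7 (F = -6/(5 + 9) = -6/14 = -6*1/14 = -3/7 ≈ -0.42857)
W(Y, H) = -4 - H
C = -2 (C = (10 + (-4 - 1*4))*(7 - 8) = (10 + (-4 - 4))*(-1) = (10 - 8)*(-1) = 2*(-1) = -2)
-9*(C + F)*1575 = -9*(-2 - 3/7)*1575 = -9*(-17/7)*1575 = (153/7)*1575 = 34425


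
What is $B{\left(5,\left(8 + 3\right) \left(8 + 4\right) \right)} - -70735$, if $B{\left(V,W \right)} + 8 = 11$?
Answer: $70738$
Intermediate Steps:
$B{\left(V,W \right)} = 3$ ($B{\left(V,W \right)} = -8 + 11 = 3$)
$B{\left(5,\left(8 + 3\right) \left(8 + 4\right) \right)} - -70735 = 3 - -70735 = 3 + 70735 = 70738$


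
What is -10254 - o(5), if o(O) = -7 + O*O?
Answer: -10272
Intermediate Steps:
o(O) = -7 + O²
-10254 - o(5) = -10254 - (-7 + 5²) = -10254 - (-7 + 25) = -10254 - 1*18 = -10254 - 18 = -10272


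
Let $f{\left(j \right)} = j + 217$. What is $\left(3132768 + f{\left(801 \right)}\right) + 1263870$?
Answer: $4397656$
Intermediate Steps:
$f{\left(j \right)} = 217 + j$
$\left(3132768 + f{\left(801 \right)}\right) + 1263870 = \left(3132768 + \left(217 + 801\right)\right) + 1263870 = \left(3132768 + 1018\right) + 1263870 = 3133786 + 1263870 = 4397656$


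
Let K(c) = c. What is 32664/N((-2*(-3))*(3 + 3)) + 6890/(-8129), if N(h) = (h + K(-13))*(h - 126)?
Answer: -46631326/2804505 ≈ -16.627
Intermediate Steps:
N(h) = (-126 + h)*(-13 + h) (N(h) = (h - 13)*(h - 126) = (-13 + h)*(-126 + h) = (-126 + h)*(-13 + h))
32664/N((-2*(-3))*(3 + 3)) + 6890/(-8129) = 32664/(1638 + ((-2*(-3))*(3 + 3))**2 - 139*(-2*(-3))*(3 + 3)) + 6890/(-8129) = 32664/(1638 + (6*6)**2 - 834*6) + 6890*(-1/8129) = 32664/(1638 + 36**2 - 139*36) - 6890/8129 = 32664/(1638 + 1296 - 5004) - 6890/8129 = 32664/(-2070) - 6890/8129 = 32664*(-1/2070) - 6890/8129 = -5444/345 - 6890/8129 = -46631326/2804505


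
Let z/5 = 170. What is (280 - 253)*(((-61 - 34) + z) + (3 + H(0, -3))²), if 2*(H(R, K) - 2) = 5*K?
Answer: 82215/4 ≈ 20554.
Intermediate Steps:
z = 850 (z = 5*170 = 850)
H(R, K) = 2 + 5*K/2 (H(R, K) = 2 + (5*K)/2 = 2 + 5*K/2)
(280 - 253)*(((-61 - 34) + z) + (3 + H(0, -3))²) = (280 - 253)*(((-61 - 34) + 850) + (3 + (2 + (5/2)*(-3)))²) = 27*((-95 + 850) + (3 + (2 - 15/2))²) = 27*(755 + (3 - 11/2)²) = 27*(755 + (-5/2)²) = 27*(755 + 25/4) = 27*(3045/4) = 82215/4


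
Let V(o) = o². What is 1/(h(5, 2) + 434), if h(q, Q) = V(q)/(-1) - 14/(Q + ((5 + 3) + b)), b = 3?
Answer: 13/5303 ≈ 0.0024514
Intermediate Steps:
h(q, Q) = -q² - 14/(11 + Q) (h(q, Q) = q²/(-1) - 14/(Q + ((5 + 3) + 3)) = q²*(-1) - 14/(Q + (8 + 3)) = -q² - 14/(Q + 11) = -q² - 14/(11 + Q))
1/(h(5, 2) + 434) = 1/((-14 - 11*5² - 1*2*5²)/(11 + 2) + 434) = 1/((-14 - 11*25 - 1*2*25)/13 + 434) = 1/((-14 - 275 - 50)/13 + 434) = 1/((1/13)*(-339) + 434) = 1/(-339/13 + 434) = 1/(5303/13) = 13/5303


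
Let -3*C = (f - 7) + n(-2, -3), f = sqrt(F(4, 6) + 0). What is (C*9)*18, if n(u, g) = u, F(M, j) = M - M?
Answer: 486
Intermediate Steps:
F(M, j) = 0
f = 0 (f = sqrt(0 + 0) = sqrt(0) = 0)
C = 3 (C = -((0 - 7) - 2)/3 = -(-7 - 2)/3 = -1/3*(-9) = 3)
(C*9)*18 = (3*9)*18 = 27*18 = 486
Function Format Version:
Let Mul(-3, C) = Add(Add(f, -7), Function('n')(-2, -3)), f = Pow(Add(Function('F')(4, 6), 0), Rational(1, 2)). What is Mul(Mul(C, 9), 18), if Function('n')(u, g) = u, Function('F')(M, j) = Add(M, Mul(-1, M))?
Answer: 486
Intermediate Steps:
Function('F')(M, j) = 0
f = 0 (f = Pow(Add(0, 0), Rational(1, 2)) = Pow(0, Rational(1, 2)) = 0)
C = 3 (C = Mul(Rational(-1, 3), Add(Add(0, -7), -2)) = Mul(Rational(-1, 3), Add(-7, -2)) = Mul(Rational(-1, 3), -9) = 3)
Mul(Mul(C, 9), 18) = Mul(Mul(3, 9), 18) = Mul(27, 18) = 486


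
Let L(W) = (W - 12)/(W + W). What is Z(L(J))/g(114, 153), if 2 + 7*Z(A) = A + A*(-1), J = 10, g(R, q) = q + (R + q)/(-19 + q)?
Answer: -268/145383 ≈ -0.0018434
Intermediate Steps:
g(R, q) = q + (R + q)/(-19 + q)
L(W) = (-12 + W)/(2*W) (L(W) = (-12 + W)/((2*W)) = (-12 + W)*(1/(2*W)) = (-12 + W)/(2*W))
Z(A) = -2/7 (Z(A) = -2/7 + (A + A*(-1))/7 = -2/7 + (A - A)/7 = -2/7 + (⅐)*0 = -2/7 + 0 = -2/7)
Z(L(J))/g(114, 153) = -2*(-19 + 153)/(114 + 153² - 18*153)/7 = -2*134/(114 + 23409 - 2754)/7 = -2/(7*((1/134)*20769)) = -2/(7*20769/134) = -2/7*134/20769 = -268/145383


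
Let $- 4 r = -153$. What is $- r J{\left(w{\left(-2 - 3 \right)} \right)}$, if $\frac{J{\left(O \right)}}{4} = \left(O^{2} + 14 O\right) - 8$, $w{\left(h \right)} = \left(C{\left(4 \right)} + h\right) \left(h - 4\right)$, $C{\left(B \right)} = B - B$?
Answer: $-404991$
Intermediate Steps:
$r = \frac{153}{4}$ ($r = \left(- \frac{1}{4}\right) \left(-153\right) = \frac{153}{4} \approx 38.25$)
$C{\left(B \right)} = 0$
$w{\left(h \right)} = h \left(-4 + h\right)$ ($w{\left(h \right)} = \left(0 + h\right) \left(h - 4\right) = h \left(-4 + h\right)$)
$J{\left(O \right)} = -32 + 4 O^{2} + 56 O$ ($J{\left(O \right)} = 4 \left(\left(O^{2} + 14 O\right) - 8\right) = 4 \left(-8 + O^{2} + 14 O\right) = -32 + 4 O^{2} + 56 O$)
$- r J{\left(w{\left(-2 - 3 \right)} \right)} = \left(-1\right) \frac{153}{4} \left(-32 + 4 \left(\left(-2 - 3\right) \left(-4 - 5\right)\right)^{2} + 56 \left(-2 - 3\right) \left(-4 - 5\right)\right) = - \frac{153 \left(-32 + 4 \left(- 5 \left(-4 - 5\right)\right)^{2} + 56 \left(- 5 \left(-4 - 5\right)\right)\right)}{4} = - \frac{153 \left(-32 + 4 \left(\left(-5\right) \left(-9\right)\right)^{2} + 56 \left(\left(-5\right) \left(-9\right)\right)\right)}{4} = - \frac{153 \left(-32 + 4 \cdot 45^{2} + 56 \cdot 45\right)}{4} = - \frac{153 \left(-32 + 4 \cdot 2025 + 2520\right)}{4} = - \frac{153 \left(-32 + 8100 + 2520\right)}{4} = \left(- \frac{153}{4}\right) 10588 = -404991$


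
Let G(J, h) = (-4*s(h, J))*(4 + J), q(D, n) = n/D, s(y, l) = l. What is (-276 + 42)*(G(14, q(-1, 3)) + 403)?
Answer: 141570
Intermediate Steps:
G(J, h) = -4*J*(4 + J) (G(J, h) = (-4*J)*(4 + J) = -4*J*(4 + J))
(-276 + 42)*(G(14, q(-1, 3)) + 403) = (-276 + 42)*(-4*14*(4 + 14) + 403) = -234*(-4*14*18 + 403) = -234*(-1008 + 403) = -234*(-605) = 141570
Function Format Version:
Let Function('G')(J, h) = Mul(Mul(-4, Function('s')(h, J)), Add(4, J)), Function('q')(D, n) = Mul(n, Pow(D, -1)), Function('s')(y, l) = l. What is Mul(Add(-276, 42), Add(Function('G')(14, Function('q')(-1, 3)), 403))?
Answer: 141570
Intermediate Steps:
Function('G')(J, h) = Mul(-4, J, Add(4, J)) (Function('G')(J, h) = Mul(Mul(-4, J), Add(4, J)) = Mul(-4, J, Add(4, J)))
Mul(Add(-276, 42), Add(Function('G')(14, Function('q')(-1, 3)), 403)) = Mul(Add(-276, 42), Add(Mul(-4, 14, Add(4, 14)), 403)) = Mul(-234, Add(Mul(-4, 14, 18), 403)) = Mul(-234, Add(-1008, 403)) = Mul(-234, -605) = 141570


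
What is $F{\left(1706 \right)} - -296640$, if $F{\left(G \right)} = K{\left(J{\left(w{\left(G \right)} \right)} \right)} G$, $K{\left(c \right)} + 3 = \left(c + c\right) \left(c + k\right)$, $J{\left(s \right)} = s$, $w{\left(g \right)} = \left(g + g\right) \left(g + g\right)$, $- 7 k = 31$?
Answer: $\frac{3237002145718420110}{7} \approx 4.6243 \cdot 10^{17}$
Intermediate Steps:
$k = - \frac{31}{7}$ ($k = \left(- \frac{1}{7}\right) 31 = - \frac{31}{7} \approx -4.4286$)
$w{\left(g \right)} = 4 g^{2}$ ($w{\left(g \right)} = 2 g 2 g = 4 g^{2}$)
$K{\left(c \right)} = -3 + 2 c \left(- \frac{31}{7} + c\right)$ ($K{\left(c \right)} = -3 + \left(c + c\right) \left(c - \frac{31}{7}\right) = -3 + 2 c \left(- \frac{31}{7} + c\right)$)
$F{\left(G \right)} = G \left(-3 + 32 G^{4} - \frac{248 G^{2}}{7}\right)$ ($F{\left(G \right)} = \left(-3 + 2 \left(4 G^{2}\right)^{2} - \frac{62 \cdot 4 G^{2}}{7}\right) G = \left(-3 + 2 \cdot 16 G^{4} - \frac{248 G^{2}}{7}\right) G = \left(-3 + 32 G^{4} - \frac{248 G^{2}}{7}\right) G = G \left(-3 + 32 G^{4} - \frac{248 G^{2}}{7}\right)$)
$F{\left(1706 \right)} - -296640 = \frac{1}{7} \cdot 1706 \left(-21 - 248 \cdot 1706^{2} + 224 \cdot 1706^{4}\right) - -296640 = \frac{1}{7} \cdot 1706 \left(-21 - 721788128 + 224 \cdot 8470637710096\right) + 296640 = \frac{1}{7} \cdot 1706 \left(-21 - 721788128 + 1897422847061504\right) + 296640 = \frac{1}{7} \cdot 1706 \cdot 1897422125273355 + 296640 = \frac{3237002145716343630}{7} + 296640 = \frac{3237002145718420110}{7}$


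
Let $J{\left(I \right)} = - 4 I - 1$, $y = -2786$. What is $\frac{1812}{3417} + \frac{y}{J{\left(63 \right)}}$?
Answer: $\frac{3326066}{288167} \approx 11.542$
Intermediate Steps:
$J{\left(I \right)} = -1 - 4 I$
$\frac{1812}{3417} + \frac{y}{J{\left(63 \right)}} = \frac{1812}{3417} - \frac{2786}{-1 - 252} = 1812 \cdot \frac{1}{3417} - \frac{2786}{-1 - 252} = \frac{604}{1139} - \frac{2786}{-253} = \frac{604}{1139} - - \frac{2786}{253} = \frac{604}{1139} + \frac{2786}{253} = \frac{3326066}{288167}$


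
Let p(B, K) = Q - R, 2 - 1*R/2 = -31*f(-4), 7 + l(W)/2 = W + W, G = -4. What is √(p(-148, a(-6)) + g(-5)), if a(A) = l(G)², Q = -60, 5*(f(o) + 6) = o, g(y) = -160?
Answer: 2*√1235/5 ≈ 14.057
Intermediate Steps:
l(W) = -14 + 4*W (l(W) = -14 + 2*(W + W) = -14 + 2*(2*W) = -14 + 4*W)
f(o) = -6 + o/5
R = -2088/5 (R = 4 - (-62)*(-6 + (⅕)*(-4)) = 4 - (-62)*(-6 - ⅘) = 4 - (-62)*(-34)/5 = 4 - 2*1054/5 = 4 - 2108/5 = -2088/5 ≈ -417.60)
a(A) = 900 (a(A) = (-14 + 4*(-4))² = (-14 - 16)² = (-30)² = 900)
p(B, K) = 1788/5 (p(B, K) = -60 - 1*(-2088/5) = -60 + 2088/5 = 1788/5)
√(p(-148, a(-6)) + g(-5)) = √(1788/5 - 160) = √(988/5) = 2*√1235/5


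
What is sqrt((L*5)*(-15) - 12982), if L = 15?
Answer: I*sqrt(14107) ≈ 118.77*I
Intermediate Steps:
sqrt((L*5)*(-15) - 12982) = sqrt((15*5)*(-15) - 12982) = sqrt(75*(-15) - 12982) = sqrt(-1125 - 12982) = sqrt(-14107) = I*sqrt(14107)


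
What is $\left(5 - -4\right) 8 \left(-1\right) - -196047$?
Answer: $195975$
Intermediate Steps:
$\left(5 - -4\right) 8 \left(-1\right) - -196047 = \left(5 + 4\right) 8 \left(-1\right) + 196047 = 9 \cdot 8 \left(-1\right) + 196047 = 72 \left(-1\right) + 196047 = -72 + 196047 = 195975$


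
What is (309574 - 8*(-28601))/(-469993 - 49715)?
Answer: -269191/259854 ≈ -1.0359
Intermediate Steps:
(309574 - 8*(-28601))/(-469993 - 49715) = (309574 + 228808)/(-519708) = 538382*(-1/519708) = -269191/259854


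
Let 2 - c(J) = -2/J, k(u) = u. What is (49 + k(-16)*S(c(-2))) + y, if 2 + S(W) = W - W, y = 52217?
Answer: 52298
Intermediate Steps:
c(J) = 2 + 2/J (c(J) = 2 - (-2)/J = 2 + 2/J)
S(W) = -2 (S(W) = -2 + (W - W) = -2 + 0 = -2)
(49 + k(-16)*S(c(-2))) + y = (49 - 16*(-2)) + 52217 = (49 + 32) + 52217 = 81 + 52217 = 52298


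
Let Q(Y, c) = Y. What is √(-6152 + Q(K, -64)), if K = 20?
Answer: 2*I*√1533 ≈ 78.307*I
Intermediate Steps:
√(-6152 + Q(K, -64)) = √(-6152 + 20) = √(-6132) = 2*I*√1533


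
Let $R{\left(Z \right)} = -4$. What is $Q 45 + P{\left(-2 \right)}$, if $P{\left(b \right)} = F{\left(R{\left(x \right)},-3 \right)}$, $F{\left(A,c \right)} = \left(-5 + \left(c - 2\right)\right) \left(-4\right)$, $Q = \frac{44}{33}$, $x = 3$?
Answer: $100$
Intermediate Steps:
$Q = \frac{4}{3}$ ($Q = 44 \cdot \frac{1}{33} = \frac{4}{3} \approx 1.3333$)
$F{\left(A,c \right)} = 28 - 4 c$ ($F{\left(A,c \right)} = \left(-5 + \left(-2 + c\right)\right) \left(-4\right) = \left(-7 + c\right) \left(-4\right) = 28 - 4 c$)
$P{\left(b \right)} = 40$ ($P{\left(b \right)} = 28 - -12 = 28 + 12 = 40$)
$Q 45 + P{\left(-2 \right)} = \frac{4}{3} \cdot 45 + 40 = 60 + 40 = 100$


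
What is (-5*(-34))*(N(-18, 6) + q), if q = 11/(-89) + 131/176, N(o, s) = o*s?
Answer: -142969065/7832 ≈ -18254.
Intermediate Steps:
q = 9723/15664 (q = 11*(-1/89) + 131*(1/176) = -11/89 + 131/176 = 9723/15664 ≈ 0.62072)
(-5*(-34))*(N(-18, 6) + q) = (-5*(-34))*(-18*6 + 9723/15664) = 170*(-108 + 9723/15664) = 170*(-1681989/15664) = -142969065/7832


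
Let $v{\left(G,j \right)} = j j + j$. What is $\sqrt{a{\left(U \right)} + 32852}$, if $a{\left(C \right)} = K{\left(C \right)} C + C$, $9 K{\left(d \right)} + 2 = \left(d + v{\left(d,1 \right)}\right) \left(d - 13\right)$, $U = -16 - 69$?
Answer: $\frac{i \sqrt{396317}}{3} \approx 209.85 i$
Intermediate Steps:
$U = -85$ ($U = -16 - 69 = -85$)
$v{\left(G,j \right)} = j + j^{2}$ ($v{\left(G,j \right)} = j^{2} + j = j + j^{2}$)
$K{\left(d \right)} = - \frac{2}{9} + \frac{\left(-13 + d\right) \left(2 + d\right)}{9}$ ($K{\left(d \right)} = - \frac{2}{9} + \frac{\left(d + 1 \left(1 + 1\right)\right) \left(d - 13\right)}{9} = - \frac{2}{9} + \frac{\left(d + 1 \cdot 2\right) \left(-13 + d\right)}{9} = - \frac{2}{9} + \frac{\left(d + 2\right) \left(-13 + d\right)}{9} = - \frac{2}{9} + \frac{\left(2 + d\right) \left(-13 + d\right)}{9} = - \frac{2}{9} + \frac{\left(-13 + d\right) \left(2 + d\right)}{9}$)
$a{\left(C \right)} = C + C \left(- \frac{28}{9} - \frac{11 C}{9} + \frac{C^{2}}{9}\right)$ ($a{\left(C \right)} = \left(- \frac{28}{9} - \frac{11 C}{9} + \frac{C^{2}}{9}\right) C + C = C \left(- \frac{28}{9} - \frac{11 C}{9} + \frac{C^{2}}{9}\right) + C = C + C \left(- \frac{28}{9} - \frac{11 C}{9} + \frac{C^{2}}{9}\right)$)
$\sqrt{a{\left(U \right)} + 32852} = \sqrt{\frac{1}{9} \left(-85\right) \left(-19 + \left(-85\right)^{2} - -935\right) + 32852} = \sqrt{\frac{1}{9} \left(-85\right) \left(-19 + 7225 + 935\right) + 32852} = \sqrt{\frac{1}{9} \left(-85\right) 8141 + 32852} = \sqrt{- \frac{691985}{9} + 32852} = \sqrt{- \frac{396317}{9}} = \frac{i \sqrt{396317}}{3}$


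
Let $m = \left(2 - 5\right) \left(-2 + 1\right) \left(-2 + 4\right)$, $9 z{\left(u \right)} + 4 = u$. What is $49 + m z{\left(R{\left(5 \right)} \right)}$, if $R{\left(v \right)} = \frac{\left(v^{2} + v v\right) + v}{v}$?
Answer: $\frac{161}{3} \approx 53.667$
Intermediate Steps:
$R{\left(v \right)} = \frac{v + 2 v^{2}}{v}$ ($R{\left(v \right)} = \frac{\left(v^{2} + v^{2}\right) + v}{v} = \frac{2 v^{2} + v}{v} = \frac{v + 2 v^{2}}{v}$)
$z{\left(u \right)} = - \frac{4}{9} + \frac{u}{9}$
$m = 6$ ($m = - 3 \left(\left(-1\right) 2\right) = \left(-3\right) \left(-2\right) = 6$)
$49 + m z{\left(R{\left(5 \right)} \right)} = 49 + 6 \left(- \frac{4}{9} + \frac{1 + 2 \cdot 5}{9}\right) = 49 + 6 \left(- \frac{4}{9} + \frac{1 + 10}{9}\right) = 49 + 6 \left(- \frac{4}{9} + \frac{1}{9} \cdot 11\right) = 49 + 6 \left(- \frac{4}{9} + \frac{11}{9}\right) = 49 + 6 \cdot \frac{7}{9} = 49 + \frac{14}{3} = \frac{161}{3}$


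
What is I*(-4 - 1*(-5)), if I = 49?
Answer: 49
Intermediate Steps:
I*(-4 - 1*(-5)) = 49*(-4 - 1*(-5)) = 49*(-4 + 5) = 49*1 = 49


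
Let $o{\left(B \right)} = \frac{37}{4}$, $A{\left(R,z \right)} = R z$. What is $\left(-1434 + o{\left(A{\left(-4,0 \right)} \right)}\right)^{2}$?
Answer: $\frac{32478601}{16} \approx 2.0299 \cdot 10^{6}$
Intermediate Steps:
$o{\left(B \right)} = \frac{37}{4}$ ($o{\left(B \right)} = 37 \cdot \frac{1}{4} = \frac{37}{4}$)
$\left(-1434 + o{\left(A{\left(-4,0 \right)} \right)}\right)^{2} = \left(-1434 + \frac{37}{4}\right)^{2} = \left(- \frac{5699}{4}\right)^{2} = \frac{32478601}{16}$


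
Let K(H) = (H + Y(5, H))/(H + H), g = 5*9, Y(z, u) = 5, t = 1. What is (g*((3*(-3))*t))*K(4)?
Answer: -3645/8 ≈ -455.63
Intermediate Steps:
g = 45
K(H) = (5 + H)/(2*H) (K(H) = (H + 5)/(H + H) = (5 + H)/((2*H)) = (5 + H)*(1/(2*H)) = (5 + H)/(2*H))
(g*((3*(-3))*t))*K(4) = (45*((3*(-3))*1))*((½)*(5 + 4)/4) = (45*(-9*1))*((½)*(¼)*9) = (45*(-9))*(9/8) = -405*9/8 = -3645/8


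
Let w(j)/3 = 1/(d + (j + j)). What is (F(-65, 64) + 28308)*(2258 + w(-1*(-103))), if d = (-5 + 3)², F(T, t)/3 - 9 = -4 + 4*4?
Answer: 640621233/10 ≈ 6.4062e+7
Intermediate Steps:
F(T, t) = 63 (F(T, t) = 27 + 3*(-4 + 4*4) = 27 + 3*(-4 + 16) = 27 + 3*12 = 27 + 36 = 63)
d = 4 (d = (-2)² = 4)
w(j) = 3/(4 + 2*j) (w(j) = 3/(4 + (j + j)) = 3/(4 + 2*j))
(F(-65, 64) + 28308)*(2258 + w(-1*(-103))) = (63 + 28308)*(2258 + 3/(2*(2 - 1*(-103)))) = 28371*(2258 + 3/(2*(2 + 103))) = 28371*(2258 + (3/2)/105) = 28371*(2258 + (3/2)*(1/105)) = 28371*(2258 + 1/70) = 28371*(158061/70) = 640621233/10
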